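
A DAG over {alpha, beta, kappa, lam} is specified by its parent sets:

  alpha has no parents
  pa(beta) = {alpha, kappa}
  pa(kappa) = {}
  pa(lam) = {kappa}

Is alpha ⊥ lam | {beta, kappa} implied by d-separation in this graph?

Only one path connects alpha and lam:
Path 1: alpha → beta ← kappa → lam
  kappa is a fork here and kappa is conditioned on, so the path is blocked at kappa.
All paths are blocked; alpha ⊥ lam | {beta, kappa} holds.

Yes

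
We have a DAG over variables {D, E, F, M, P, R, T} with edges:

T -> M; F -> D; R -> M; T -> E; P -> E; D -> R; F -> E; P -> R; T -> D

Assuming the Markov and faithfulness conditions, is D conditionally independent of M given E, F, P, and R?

Enumerating the 6 paths from D to M and testing each for blocking by {E, F, P, R}:
Path 1: D → R → M
  R is a chain here and R is conditioned on, so the path is blocked at R.
Path 2: D → R ← P → E ← T → M
  P is a fork here and P is conditioned on, so the path is blocked at P.
Path 3: D ← F → E ← P → R → M
  F is a fork here and F is conditioned on, so the path is blocked at F.
Path 4: D ← F → E ← T → M
  F is a fork here and F is conditioned on, so the path is blocked at F.
Path 5: D ← T → E ← P → R → M
  P is a fork here and P is conditioned on, so the path is blocked at P.
Path 6: D ← T → M
  T is a fork and T is not conditioned on — no node blocks this path, so it is active.
Because an active path exists, D and M are not d-separated.

No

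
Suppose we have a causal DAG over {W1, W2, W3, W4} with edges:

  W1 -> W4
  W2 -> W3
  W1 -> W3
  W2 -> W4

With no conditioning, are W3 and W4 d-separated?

We examine all 2 paths between W3 and W4:
Path 1: W3 ← W1 → W4
  W1 is a fork and W1 is not conditioned on — no node blocks this path, so it is active.
Path 2: W3 ← W2 → W4
  W2 is a fork and W2 is not conditioned on — no node blocks this path, so it is active.
Because an active path exists, W3 and W4 are not d-separated.

No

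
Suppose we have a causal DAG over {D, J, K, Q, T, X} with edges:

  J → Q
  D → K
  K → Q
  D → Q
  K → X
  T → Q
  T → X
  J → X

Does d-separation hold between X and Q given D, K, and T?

4 paths connect X and Q; each must be blocked for d-separation to hold:
Path 1: X ← K → Q
  K is a fork here and K is conditioned on, so the path is blocked at K.
Path 2: X ← K ← D → Q
  K is a chain here and K is conditioned on, so the path is blocked at K.
Path 3: X ← T → Q
  T is a fork here and T is conditioned on, so the path is blocked at T.
Path 4: X ← J → Q
  J is a fork and J is not conditioned on — no node blocks this path, so it is active.
Because an active path exists, X and Q are not d-separated.

No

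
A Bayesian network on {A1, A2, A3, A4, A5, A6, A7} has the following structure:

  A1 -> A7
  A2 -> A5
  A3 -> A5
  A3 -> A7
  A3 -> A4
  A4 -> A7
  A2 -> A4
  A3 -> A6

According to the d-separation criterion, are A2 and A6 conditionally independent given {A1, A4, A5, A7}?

There are 3 undirected paths between A2 and A6; checking each against the conditioning set {A1, A4, A5, A7}:
Path 1: A2 → A4 → A7 ← A3 → A6
  A4 is a chain here and A4 is conditioned on, so the path is blocked at A4.
Path 2: A2 → A4 ← A3 → A6
  A4 is a collider and A4 is conditioned on, which opens it; A3 is a fork and A3 is not conditioned on — no node blocks this path, so it is active.
Path 3: A2 → A5 ← A3 → A6
  A5 is a collider and A5 is conditioned on, which opens it; A3 is a fork and A3 is not conditioned on — no node blocks this path, so it is active.
Since the path A2 → A4 ← A3 → A6 is active, A2 and A6 are not d-separated given {A1, A4, A5, A7}.

No — A2 and A6 are not d-separated given {A1, A4, A5, A7}.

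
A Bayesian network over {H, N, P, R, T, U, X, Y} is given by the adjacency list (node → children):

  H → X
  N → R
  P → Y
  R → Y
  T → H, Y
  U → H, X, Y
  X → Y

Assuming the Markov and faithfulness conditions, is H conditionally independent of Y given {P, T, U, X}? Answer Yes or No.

Yes

Enumerating the 5 paths from H to Y and testing each for blocking by {P, T, U, X}:
Path 1: H → X → Y
  X is a chain here and X is conditioned on, so the path is blocked at X.
Path 2: H → X ← U → Y
  U is a fork here and U is conditioned on, so the path is blocked at U.
Path 3: H ← T → Y
  T is a fork here and T is conditioned on, so the path is blocked at T.
Path 4: H ← U → X → Y
  U is a fork here and U is conditioned on, so the path is blocked at U.
Path 5: H ← U → Y
  U is a fork here and U is conditioned on, so the path is blocked at U.
Every path is blocked, so H and Y are d-separated given {P, T, U, X}.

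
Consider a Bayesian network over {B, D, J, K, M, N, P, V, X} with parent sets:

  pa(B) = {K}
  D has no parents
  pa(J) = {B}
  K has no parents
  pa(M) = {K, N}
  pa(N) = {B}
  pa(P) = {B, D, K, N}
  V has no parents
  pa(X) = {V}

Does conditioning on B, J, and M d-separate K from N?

No — K and N are not d-separated given {B, J, M}.

5 paths connect K and N; each must be blocked for d-separation to hold:
  1. K → P ← N — P:collider[blocks] ⇒ blocked
  2. K → P ← B → N — P:collider[blocks]; B:fork[blocks] ⇒ blocked
  3. K → M ← N — M:collider[open] ⇒ active
  4. K → B → N — B:chain[blocks] ⇒ blocked
  5. K → B → P ← N — B:chain[blocks]; P:collider[blocks] ⇒ blocked
Since the path K → M ← N is active, K and N are not d-separated given {B, J, M}.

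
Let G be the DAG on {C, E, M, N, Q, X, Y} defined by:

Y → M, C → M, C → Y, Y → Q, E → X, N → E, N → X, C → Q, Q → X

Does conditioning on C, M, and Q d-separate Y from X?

Yes

We examine all 3 paths between Y and X:
  1. Y → M ← C → Q → X — M:collider[open]; C:fork[blocks]; Q:chain[blocks] ⇒ blocked
  2. Y ← C → Q → X — C:fork[blocks]; Q:chain[blocks] ⇒ blocked
  3. Y → Q → X — Q:chain[blocks] ⇒ blocked
All paths are blocked; Y ⊥ X | {C, M, Q} holds.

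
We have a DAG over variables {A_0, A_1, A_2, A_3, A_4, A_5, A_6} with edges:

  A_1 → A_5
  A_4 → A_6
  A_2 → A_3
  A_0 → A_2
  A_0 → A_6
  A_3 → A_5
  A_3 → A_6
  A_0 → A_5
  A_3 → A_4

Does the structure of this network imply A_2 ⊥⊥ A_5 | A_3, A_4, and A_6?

There are 6 undirected paths between A_2 and A_5; checking each against the conditioning set {A_3, A_4, A_6}:
Path 1: A_2 ← A_0 → A_5
  A_0 is a fork and A_0 is not conditioned on — no node blocks this path, so it is active.
Path 2: A_2 ← A_0 → A_6 ← A_4 ← A_3 → A_5
  A_4 is a chain here and A_4 is conditioned on, so the path is blocked at A_4.
Path 3: A_2 ← A_0 → A_6 ← A_3 → A_5
  A_3 is a fork here and A_3 is conditioned on, so the path is blocked at A_3.
Path 4: A_2 → A_3 → A_5
  A_3 is a chain here and A_3 is conditioned on, so the path is blocked at A_3.
Path 5: A_2 → A_3 → A_4 → A_6 ← A_0 → A_5
  A_3 is a chain here and A_3 is conditioned on, so the path is blocked at A_3.
Path 6: A_2 → A_3 → A_6 ← A_0 → A_5
  A_3 is a chain here and A_3 is conditioned on, so the path is blocked at A_3.
At least one path is unblocked, so d-separation fails.

No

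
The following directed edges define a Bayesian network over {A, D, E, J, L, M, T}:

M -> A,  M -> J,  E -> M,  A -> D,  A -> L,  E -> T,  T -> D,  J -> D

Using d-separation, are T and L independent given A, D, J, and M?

4 paths connect T and L; each must be blocked for d-separation to hold:
  1. T ← E → M → J → D ← A → L — E:fork[open]; M:chain[blocks]; J:chain[blocks]; D:collider[open]; A:fork[blocks] ⇒ blocked
  2. T ← E → M → A → L — E:fork[open]; M:chain[blocks]; A:chain[blocks] ⇒ blocked
  3. T → D ← J ← M → A → L — D:collider[open]; J:chain[blocks]; M:fork[blocks]; A:chain[blocks] ⇒ blocked
  4. T → D ← A → L — D:collider[open]; A:fork[blocks] ⇒ blocked
Since every path is blocked, d-separation holds.

Yes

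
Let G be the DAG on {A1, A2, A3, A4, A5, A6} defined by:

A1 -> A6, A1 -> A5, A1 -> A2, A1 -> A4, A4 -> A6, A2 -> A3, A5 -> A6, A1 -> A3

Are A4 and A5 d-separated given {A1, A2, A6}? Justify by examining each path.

There are 4 undirected paths between A4 and A5; checking each against the conditioning set {A1, A2, A6}:
Path 1: A4 → A6 ← A1 → A5
  A1 is a fork here and A1 is conditioned on, so the path is blocked at A1.
Path 2: A4 → A6 ← A5
  A6 is a collider and A6 is conditioned on, which opens it — no node blocks this path, so it is active.
Path 3: A4 ← A1 → A6 ← A5
  A1 is a fork here and A1 is conditioned on, so the path is blocked at A1.
Path 4: A4 ← A1 → A5
  A1 is a fork here and A1 is conditioned on, so the path is blocked at A1.
Since the path A4 → A6 ← A5 is active, A4 and A5 are not d-separated given {A1, A2, A6}.

No — A4 and A5 are not d-separated given {A1, A2, A6}.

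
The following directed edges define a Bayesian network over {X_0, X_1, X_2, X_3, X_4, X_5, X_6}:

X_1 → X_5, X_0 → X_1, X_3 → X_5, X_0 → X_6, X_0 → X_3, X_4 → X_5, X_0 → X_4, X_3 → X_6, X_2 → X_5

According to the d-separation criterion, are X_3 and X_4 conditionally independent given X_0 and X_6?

Yes

Enumerating the 6 paths from X_3 to X_4 and testing each for blocking by {X_0, X_6}:
Path 1: X_3 → X_6 ← X_0 → X_4
  X_0 is a fork here and X_0 is conditioned on, so the path is blocked at X_0.
Path 2: X_3 → X_6 ← X_0 → X_1 → X_5 ← X_4
  X_0 is a fork here and X_0 is conditioned on, so the path is blocked at X_0.
Path 3: X_3 ← X_0 → X_4
  X_0 is a fork here and X_0 is conditioned on, so the path is blocked at X_0.
Path 4: X_3 ← X_0 → X_1 → X_5 ← X_4
  X_0 is a fork here and X_0 is conditioned on, so the path is blocked at X_0.
Path 5: X_3 → X_5 ← X_4
  X_5 is a collider here and neither X_5 nor any of its descendants is conditioned on, so the collider stays closed — the path is blocked at X_5.
Path 6: X_3 → X_5 ← X_1 ← X_0 → X_4
  X_5 is a collider here and neither X_5 nor any of its descendants is conditioned on, so the collider stays closed — the path is blocked at X_5.
Since every path is blocked, d-separation holds.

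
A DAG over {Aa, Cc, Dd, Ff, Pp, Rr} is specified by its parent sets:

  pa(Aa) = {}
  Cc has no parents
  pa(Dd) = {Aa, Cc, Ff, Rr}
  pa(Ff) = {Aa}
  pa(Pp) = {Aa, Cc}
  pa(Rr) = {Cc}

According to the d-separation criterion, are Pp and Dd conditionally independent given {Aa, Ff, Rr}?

No

There are 4 undirected paths between Pp and Dd; checking each against the conditioning set {Aa, Ff, Rr}:
  1. Pp ← Aa → Dd — Aa:fork[blocks] ⇒ blocked
  2. Pp ← Aa → Ff → Dd — Aa:fork[blocks]; Ff:chain[blocks] ⇒ blocked
  3. Pp ← Cc → Dd — Cc:fork[open] ⇒ active
  4. Pp ← Cc → Rr → Dd — Cc:fork[open]; Rr:chain[blocks] ⇒ blocked
Since the path Pp ← Cc → Dd is active, Pp and Dd are not d-separated given {Aa, Ff, Rr}.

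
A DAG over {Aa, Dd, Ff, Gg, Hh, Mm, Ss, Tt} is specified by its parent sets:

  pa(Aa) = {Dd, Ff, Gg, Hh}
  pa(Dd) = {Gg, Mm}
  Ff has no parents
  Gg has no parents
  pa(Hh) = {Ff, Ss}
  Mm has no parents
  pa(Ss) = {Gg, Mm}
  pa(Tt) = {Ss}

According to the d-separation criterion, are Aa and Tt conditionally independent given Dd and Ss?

6 paths connect Aa and Tt; each must be blocked for d-separation to hold:
  1. Aa ← Gg → Ss → Tt — Gg:fork[open]; Ss:chain[blocks] ⇒ blocked
  2. Aa ← Gg → Dd ← Mm → Ss → Tt — Gg:fork[open]; Dd:collider[open]; Mm:fork[open]; Ss:chain[blocks] ⇒ blocked
  3. Aa ← Hh ← Ss → Tt — Hh:chain[open]; Ss:fork[blocks] ⇒ blocked
  4. Aa ← Dd ← Mm → Ss → Tt — Dd:chain[blocks]; Mm:fork[open]; Ss:chain[blocks] ⇒ blocked
  5. Aa ← Dd ← Gg → Ss → Tt — Dd:chain[blocks]; Gg:fork[open]; Ss:chain[blocks] ⇒ blocked
  6. Aa ← Ff → Hh ← Ss → Tt — Ff:fork[open]; Hh:collider[blocks]; Ss:fork[blocks] ⇒ blocked
Every path is blocked, so Aa and Tt are d-separated given {Dd, Ss}.

Yes — Aa and Tt are d-separated given {Dd, Ss}.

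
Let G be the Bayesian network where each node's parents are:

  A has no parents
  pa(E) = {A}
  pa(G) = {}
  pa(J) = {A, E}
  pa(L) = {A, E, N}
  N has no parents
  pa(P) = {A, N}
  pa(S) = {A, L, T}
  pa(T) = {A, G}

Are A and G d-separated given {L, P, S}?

No

We examine all 6 paths between A and G:
  1. A → J ← E → L → S ← T ← G — J:collider[blocks]; E:fork[open]; L:chain[blocks]; S:collider[open]; T:chain[open] ⇒ blocked
  2. A → S ← T ← G — S:collider[open]; T:chain[open] ⇒ active
  3. A → L → S ← T ← G — L:chain[blocks]; S:collider[open]; T:chain[open] ⇒ blocked
  4. A → E → L → S ← T ← G — E:chain[open]; L:chain[blocks]; S:collider[open]; T:chain[open] ⇒ blocked
  5. A → P ← N → L → S ← T ← G — P:collider[open]; N:fork[open]; L:chain[blocks]; S:collider[open]; T:chain[open] ⇒ blocked
  6. A → T ← G — T:collider[open] ⇒ active
At least one path is unblocked, so d-separation fails.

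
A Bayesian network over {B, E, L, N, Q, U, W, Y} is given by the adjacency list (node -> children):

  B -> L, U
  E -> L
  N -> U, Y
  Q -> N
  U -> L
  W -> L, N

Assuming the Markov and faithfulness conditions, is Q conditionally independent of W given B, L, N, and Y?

There are 3 undirected paths between Q and W; checking each against the conditioning set {B, L, N, Y}:
Path 1: Q → N ← W
  N is a collider and N is conditioned on, which opens it — no node blocks this path, so it is active.
Path 2: Q → N → U → L ← W
  N is a chain here and N is conditioned on, so the path is blocked at N.
Path 3: Q → N → U ← B → L ← W
  N is a chain here and N is conditioned on, so the path is blocked at N.
Because an active path exists, Q and W are not d-separated.

No — Q and W are not d-separated given {B, L, N, Y}.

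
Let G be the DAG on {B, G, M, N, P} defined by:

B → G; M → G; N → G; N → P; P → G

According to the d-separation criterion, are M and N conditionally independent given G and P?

2 paths connect M and N; each must be blocked for d-separation to hold:
  1. M → G ← N — G:collider[open] ⇒ active
  2. M → G ← P ← N — G:collider[open]; P:chain[blocks] ⇒ blocked
Since the path M → G ← N is active, M and N are not d-separated given {G, P}.

No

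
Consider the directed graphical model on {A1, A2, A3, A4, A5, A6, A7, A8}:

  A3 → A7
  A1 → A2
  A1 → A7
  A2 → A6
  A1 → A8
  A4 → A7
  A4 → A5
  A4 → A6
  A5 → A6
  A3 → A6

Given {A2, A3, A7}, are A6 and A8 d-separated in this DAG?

No

There are 4 undirected paths between A6 and A8; checking each against the conditioning set {A2, A3, A7}:
Path 1: A6 ← A5 ← A4 → A7 ← A1 → A8
  A5 is a chain and A5 is not conditioned on; A4 is a fork and A4 is not conditioned on; A7 is a collider and A7 is conditioned on, which opens it; A1 is a fork and A1 is not conditioned on — no node blocks this path, so it is active.
Path 2: A6 ← A3 → A7 ← A1 → A8
  A3 is a fork here and A3 is conditioned on, so the path is blocked at A3.
Path 3: A6 ← A2 ← A1 → A8
  A2 is a chain here and A2 is conditioned on, so the path is blocked at A2.
Path 4: A6 ← A4 → A7 ← A1 → A8
  A4 is a fork and A4 is not conditioned on; A7 is a collider and A7 is conditioned on, which opens it; A1 is a fork and A1 is not conditioned on — no node blocks this path, so it is active.
Since the path A6 ← A5 ← A4 → A7 ← A1 → A8 is active, A6 and A8 are not d-separated given {A2, A3, A7}.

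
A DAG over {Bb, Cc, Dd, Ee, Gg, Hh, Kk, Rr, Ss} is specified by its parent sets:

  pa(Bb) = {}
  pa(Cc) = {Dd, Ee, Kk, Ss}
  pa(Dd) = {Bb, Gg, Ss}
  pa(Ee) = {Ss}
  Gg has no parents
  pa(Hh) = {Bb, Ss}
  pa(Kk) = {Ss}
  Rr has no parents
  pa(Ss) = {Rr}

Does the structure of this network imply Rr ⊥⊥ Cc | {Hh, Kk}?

No

Enumerating the 5 paths from Rr to Cc and testing each for blocking by {Hh, Kk}:
  1. Rr → Ss → Dd → Cc — Ss:chain[open]; Dd:chain[open] ⇒ active
  2. Rr → Ss → Kk → Cc — Ss:chain[open]; Kk:chain[blocks] ⇒ blocked
  3. Rr → Ss → Hh ← Bb → Dd → Cc — Ss:chain[open]; Hh:collider[open]; Bb:fork[open]; Dd:chain[open] ⇒ active
  4. Rr → Ss → Cc — Ss:chain[open] ⇒ active
  5. Rr → Ss → Ee → Cc — Ss:chain[open]; Ee:chain[open] ⇒ active
Since the path Rr → Ss → Dd → Cc is active, Rr and Cc are not d-separated given {Hh, Kk}.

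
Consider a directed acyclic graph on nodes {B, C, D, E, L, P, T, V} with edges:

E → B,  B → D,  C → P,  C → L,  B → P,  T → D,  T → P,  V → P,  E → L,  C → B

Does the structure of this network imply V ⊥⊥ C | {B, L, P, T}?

There are 5 undirected paths between V and C; checking each against the conditioning set {B, L, P, T}:
Path 1: V → P ← C
  P is a collider and P is conditioned on, which opens it — no node blocks this path, so it is active.
Path 2: V → P ← T → D ← B ← C
  T is a fork here and T is conditioned on, so the path is blocked at T.
Path 3: V → P ← T → D ← B ← E → L ← C
  T is a fork here and T is conditioned on, so the path is blocked at T.
Path 4: V → P ← B ← C
  B is a chain here and B is conditioned on, so the path is blocked at B.
Path 5: V → P ← B ← E → L ← C
  B is a chain here and B is conditioned on, so the path is blocked at B.
Since the path V → P ← C is active, V and C are not d-separated given {B, L, P, T}.

No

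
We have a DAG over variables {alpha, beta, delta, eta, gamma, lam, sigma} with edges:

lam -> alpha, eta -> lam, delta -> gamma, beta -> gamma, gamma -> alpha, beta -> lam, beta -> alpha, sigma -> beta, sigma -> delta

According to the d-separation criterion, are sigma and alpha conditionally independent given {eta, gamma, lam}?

No

Enumerating the 6 paths from sigma to alpha and testing each for blocking by {eta, gamma, lam}:
Path 1: sigma → beta → alpha
  beta is a chain and beta is not conditioned on — no node blocks this path, so it is active.
Path 2: sigma → beta → gamma → alpha
  gamma is a chain here and gamma is conditioned on, so the path is blocked at gamma.
Path 3: sigma → beta → lam → alpha
  lam is a chain here and lam is conditioned on, so the path is blocked at lam.
Path 4: sigma → delta → gamma ← beta → alpha
  delta is a chain and delta is not conditioned on; gamma is a collider and gamma is conditioned on, which opens it; beta is a fork and beta is not conditioned on — no node blocks this path, so it is active.
Path 5: sigma → delta → gamma ← beta → lam → alpha
  lam is a chain here and lam is conditioned on, so the path is blocked at lam.
Path 6: sigma → delta → gamma → alpha
  gamma is a chain here and gamma is conditioned on, so the path is blocked at gamma.
At least one path is unblocked, so d-separation fails.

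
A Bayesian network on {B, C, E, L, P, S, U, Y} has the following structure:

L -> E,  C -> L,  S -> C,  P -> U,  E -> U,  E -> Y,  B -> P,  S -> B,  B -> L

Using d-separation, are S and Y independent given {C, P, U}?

Enumerating the 4 paths from S to Y and testing each for blocking by {C, P, U}:
  1. S → C → L ← B → P → U ← E → Y — C:chain[blocks]; L:collider[open]; B:fork[open]; P:chain[blocks]; U:collider[open]; E:fork[open] ⇒ blocked
  2. S → C → L → E → Y — C:chain[blocks]; L:chain[open]; E:chain[open] ⇒ blocked
  3. S → B → P → U ← E → Y — B:chain[open]; P:chain[blocks]; U:collider[open]; E:fork[open] ⇒ blocked
  4. S → B → L → E → Y — B:chain[open]; L:chain[open]; E:chain[open] ⇒ active
At least one path is unblocked, so d-separation fails.

No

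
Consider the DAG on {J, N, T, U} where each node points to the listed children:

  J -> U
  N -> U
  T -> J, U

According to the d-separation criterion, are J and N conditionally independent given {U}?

No

There are 2 undirected paths between J and N; checking each against the conditioning set {U}:
  1. J ← T → U ← N — T:fork[open]; U:collider[open] ⇒ active
  2. J → U ← N — U:collider[open] ⇒ active
Because an active path exists, J and N are not d-separated.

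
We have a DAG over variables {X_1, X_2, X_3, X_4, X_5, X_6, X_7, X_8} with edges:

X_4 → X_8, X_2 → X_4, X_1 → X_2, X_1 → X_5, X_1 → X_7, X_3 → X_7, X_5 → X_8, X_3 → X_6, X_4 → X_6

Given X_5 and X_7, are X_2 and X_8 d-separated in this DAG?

Enumerating the 4 paths from X_2 to X_8 and testing each for blocking by {X_5, X_7}:
  1. X_2 ← X_1 → X_7 ← X_3 → X_6 ← X_4 → X_8 — X_1:fork[open]; X_7:collider[open]; X_3:fork[open]; X_6:collider[blocks]; X_4:fork[open] ⇒ blocked
  2. X_2 ← X_1 → X_5 → X_8 — X_1:fork[open]; X_5:chain[blocks] ⇒ blocked
  3. X_2 → X_4 → X_8 — X_4:chain[open] ⇒ active
  4. X_2 → X_4 → X_6 ← X_3 → X_7 ← X_1 → X_5 → X_8 — X_4:chain[open]; X_6:collider[blocks]; X_3:fork[open]; X_7:collider[open]; X_1:fork[open]; X_5:chain[blocks] ⇒ blocked
Because an active path exists, X_2 and X_8 are not d-separated.

No — X_2 and X_8 are not d-separated given {X_5, X_7}.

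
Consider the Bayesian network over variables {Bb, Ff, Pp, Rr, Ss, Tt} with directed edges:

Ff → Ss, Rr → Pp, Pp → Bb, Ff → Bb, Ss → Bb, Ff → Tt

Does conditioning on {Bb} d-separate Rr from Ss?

No

There are 2 undirected paths between Rr and Ss; checking each against the conditioning set {Bb}:
Path 1: Rr → Pp → Bb ← Ss
  Pp is a chain and Pp is not conditioned on; Bb is a collider and Bb is conditioned on, which opens it — no node blocks this path, so it is active.
Path 2: Rr → Pp → Bb ← Ff → Ss
  Pp is a chain and Pp is not conditioned on; Bb is a collider and Bb is conditioned on, which opens it; Ff is a fork and Ff is not conditioned on — no node blocks this path, so it is active.
Since the path Rr → Pp → Bb ← Ss is active, Rr and Ss are not d-separated given {Bb}.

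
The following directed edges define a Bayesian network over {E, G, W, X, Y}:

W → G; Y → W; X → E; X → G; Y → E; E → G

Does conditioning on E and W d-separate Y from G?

There are 3 undirected paths between Y and G; checking each against the conditioning set {E, W}:
Path 1: Y → W → G
  W is a chain here and W is conditioned on, so the path is blocked at W.
Path 2: Y → E → G
  E is a chain here and E is conditioned on, so the path is blocked at E.
Path 3: Y → E ← X → G
  E is a collider and E is conditioned on, which opens it; X is a fork and X is not conditioned on — no node blocks this path, so it is active.
Because an active path exists, Y and G are not d-separated.

No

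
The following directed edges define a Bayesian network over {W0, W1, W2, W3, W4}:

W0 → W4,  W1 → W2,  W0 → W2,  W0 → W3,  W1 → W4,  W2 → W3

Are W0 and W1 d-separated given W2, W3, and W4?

No

3 paths connect W0 and W1; each must be blocked for d-separation to hold:
  1. W0 → W2 ← W1 — W2:collider[open] ⇒ active
  2. W0 → W4 ← W1 — W4:collider[open] ⇒ active
  3. W0 → W3 ← W2 ← W1 — W3:collider[open]; W2:chain[blocks] ⇒ blocked
At least one path is unblocked, so d-separation fails.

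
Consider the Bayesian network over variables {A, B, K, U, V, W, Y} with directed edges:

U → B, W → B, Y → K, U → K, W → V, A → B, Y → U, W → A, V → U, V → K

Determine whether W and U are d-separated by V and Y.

5 paths connect W and U; each must be blocked for d-separation to hold:
Path 1: W → B ← U
  B is a collider here and neither B nor any of its descendants is conditioned on, so the collider stays closed — the path is blocked at B.
Path 2: W → A → B ← U
  B is a collider here and neither B nor any of its descendants is conditioned on, so the collider stays closed — the path is blocked at B.
Path 3: W → V → K ← U
  V is a chain here and V is conditioned on, so the path is blocked at V.
Path 4: W → V → K ← Y → U
  V is a chain here and V is conditioned on, so the path is blocked at V.
Path 5: W → V → U
  V is a chain here and V is conditioned on, so the path is blocked at V.
All paths are blocked; W ⊥ U | {V, Y} holds.

Yes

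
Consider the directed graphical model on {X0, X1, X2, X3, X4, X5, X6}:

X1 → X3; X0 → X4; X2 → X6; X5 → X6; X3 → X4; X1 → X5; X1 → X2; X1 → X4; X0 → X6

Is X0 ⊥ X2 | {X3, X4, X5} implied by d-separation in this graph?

No

There are 6 undirected paths between X0 and X2; checking each against the conditioning set {X3, X4, X5}:
  1. X0 → X4 ← X1 → X5 → X6 ← X2 — X4:collider[open]; X1:fork[open]; X5:chain[blocks]; X6:collider[blocks] ⇒ blocked
  2. X0 → X4 ← X1 → X2 — X4:collider[open]; X1:fork[open] ⇒ active
  3. X0 → X4 ← X3 ← X1 → X5 → X6 ← X2 — X4:collider[open]; X3:chain[blocks]; X1:fork[open]; X5:chain[blocks]; X6:collider[blocks] ⇒ blocked
  4. X0 → X4 ← X3 ← X1 → X2 — X4:collider[open]; X3:chain[blocks]; X1:fork[open] ⇒ blocked
  5. X0 → X6 ← X5 ← X1 → X2 — X6:collider[blocks]; X5:chain[blocks]; X1:fork[open] ⇒ blocked
  6. X0 → X6 ← X2 — X6:collider[blocks] ⇒ blocked
At least one path is unblocked, so d-separation fails.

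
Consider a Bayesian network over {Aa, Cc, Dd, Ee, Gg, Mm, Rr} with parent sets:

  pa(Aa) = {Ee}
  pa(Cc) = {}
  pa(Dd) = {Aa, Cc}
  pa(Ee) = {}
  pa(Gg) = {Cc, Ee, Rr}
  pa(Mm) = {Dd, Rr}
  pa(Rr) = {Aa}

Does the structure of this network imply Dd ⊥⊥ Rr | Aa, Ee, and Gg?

There are 5 undirected paths between Dd and Rr; checking each against the conditioning set {Aa, Ee, Gg}:
Path 1: Dd ← Aa → Rr
  Aa is a fork here and Aa is conditioned on, so the path is blocked at Aa.
Path 2: Dd ← Aa ← Ee → Gg ← Rr
  Aa is a chain here and Aa is conditioned on, so the path is blocked at Aa.
Path 3: Dd → Mm ← Rr
  Mm is a collider here and neither Mm nor any of its descendants is conditioned on, so the collider stays closed — the path is blocked at Mm.
Path 4: Dd ← Cc → Gg ← Rr
  Cc is a fork and Cc is not conditioned on; Gg is a collider and Gg is conditioned on, which opens it — no node blocks this path, so it is active.
Path 5: Dd ← Cc → Gg ← Ee → Aa → Rr
  Ee is a fork here and Ee is conditioned on, so the path is blocked at Ee.
At least one path is unblocked, so d-separation fails.

No — Dd and Rr are not d-separated given {Aa, Ee, Gg}.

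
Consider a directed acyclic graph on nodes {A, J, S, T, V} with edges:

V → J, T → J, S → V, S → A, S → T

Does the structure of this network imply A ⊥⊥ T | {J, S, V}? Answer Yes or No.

2 paths connect A and T; each must be blocked for d-separation to hold:
Path 1: A ← S → V → J ← T
  S is a fork here and S is conditioned on, so the path is blocked at S.
Path 2: A ← S → T
  S is a fork here and S is conditioned on, so the path is blocked at S.
All paths are blocked; A ⊥ T | {J, S, V} holds.

Yes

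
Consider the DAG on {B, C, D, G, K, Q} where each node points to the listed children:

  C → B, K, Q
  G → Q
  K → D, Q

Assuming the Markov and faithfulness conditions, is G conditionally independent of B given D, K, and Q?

There are 2 undirected paths between G and B; checking each against the conditioning set {D, K, Q}:
Path 1: G → Q ← K ← C → B
  K is a chain here and K is conditioned on, so the path is blocked at K.
Path 2: G → Q ← C → B
  Q is a collider and Q is conditioned on, which opens it; C is a fork and C is not conditioned on — no node blocks this path, so it is active.
Because an active path exists, G and B are not d-separated.

No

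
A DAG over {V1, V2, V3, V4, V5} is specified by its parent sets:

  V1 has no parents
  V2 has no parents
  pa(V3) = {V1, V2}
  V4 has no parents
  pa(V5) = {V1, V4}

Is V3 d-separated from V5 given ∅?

No

Only one path connects V3 and V5:
  1. V3 ← V1 → V5 — V1:fork[open] ⇒ active
At least one path is unblocked, so d-separation fails.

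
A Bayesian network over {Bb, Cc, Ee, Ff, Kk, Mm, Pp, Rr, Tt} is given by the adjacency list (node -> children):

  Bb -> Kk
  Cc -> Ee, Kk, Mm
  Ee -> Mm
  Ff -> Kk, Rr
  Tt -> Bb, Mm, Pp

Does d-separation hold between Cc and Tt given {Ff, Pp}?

Yes

3 paths connect Cc and Tt; each must be blocked for d-separation to hold:
Path 1: Cc → Mm ← Tt
  Mm is a collider here and neither Mm nor any of its descendants is conditioned on, so the collider stays closed — the path is blocked at Mm.
Path 2: Cc → Kk ← Bb ← Tt
  Kk is a collider here and neither Kk nor any of its descendants is conditioned on, so the collider stays closed — the path is blocked at Kk.
Path 3: Cc → Ee → Mm ← Tt
  Mm is a collider here and neither Mm nor any of its descendants is conditioned on, so the collider stays closed — the path is blocked at Mm.
Every path is blocked, so Cc and Tt are d-separated given {Ff, Pp}.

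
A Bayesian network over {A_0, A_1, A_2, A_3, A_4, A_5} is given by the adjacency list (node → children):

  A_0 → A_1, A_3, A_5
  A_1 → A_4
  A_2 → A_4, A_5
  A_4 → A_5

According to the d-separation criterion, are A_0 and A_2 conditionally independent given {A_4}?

No

4 paths connect A_0 and A_2; each must be blocked for d-separation to hold:
Path 1: A_0 → A_1 → A_4 ← A_2
  A_1 is a chain and A_1 is not conditioned on; A_4 is a collider and A_4 is conditioned on, which opens it — no node blocks this path, so it is active.
Path 2: A_0 → A_1 → A_4 → A_5 ← A_2
  A_4 is a chain here and A_4 is conditioned on, so the path is blocked at A_4.
Path 3: A_0 → A_5 ← A_4 ← A_2
  A_5 is a collider here and neither A_5 nor any of its descendants is conditioned on, so the collider stays closed — the path is blocked at A_5.
Path 4: A_0 → A_5 ← A_2
  A_5 is a collider here and neither A_5 nor any of its descendants is conditioned on, so the collider stays closed — the path is blocked at A_5.
Because an active path exists, A_0 and A_2 are not d-separated.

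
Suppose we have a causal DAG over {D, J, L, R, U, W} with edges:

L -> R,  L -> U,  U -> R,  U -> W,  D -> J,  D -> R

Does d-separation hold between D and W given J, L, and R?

There are 2 undirected paths between D and W; checking each against the conditioning set {J, L, R}:
Path 1: D → R ← U → W
  R is a collider and R is conditioned on, which opens it; U is a fork and U is not conditioned on — no node blocks this path, so it is active.
Path 2: D → R ← L → U → W
  L is a fork here and L is conditioned on, so the path is blocked at L.
At least one path is unblocked, so d-separation fails.

No — D and W are not d-separated given {J, L, R}.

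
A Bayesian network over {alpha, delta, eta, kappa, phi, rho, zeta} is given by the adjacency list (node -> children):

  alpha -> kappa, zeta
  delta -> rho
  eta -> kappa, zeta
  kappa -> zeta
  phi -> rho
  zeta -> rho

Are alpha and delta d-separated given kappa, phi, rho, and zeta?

Enumerating the 3 paths from alpha to delta and testing each for blocking by {kappa, phi, rho, zeta}:
  1. alpha → zeta → rho ← delta — zeta:chain[blocks]; rho:collider[open] ⇒ blocked
  2. alpha → kappa → zeta → rho ← delta — kappa:chain[blocks]; zeta:chain[blocks]; rho:collider[open] ⇒ blocked
  3. alpha → kappa ← eta → zeta → rho ← delta — kappa:collider[open]; eta:fork[open]; zeta:chain[blocks]; rho:collider[open] ⇒ blocked
Since every path is blocked, d-separation holds.

Yes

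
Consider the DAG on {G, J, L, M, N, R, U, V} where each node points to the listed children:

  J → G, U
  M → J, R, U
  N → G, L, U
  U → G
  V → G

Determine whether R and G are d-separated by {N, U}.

No

There are 6 undirected paths between R and G; checking each against the conditioning set {N, U}:
Path 1: R ← M → J → G
  M is a fork and M is not conditioned on; J is a chain and J is not conditioned on — no node blocks this path, so it is active.
Path 2: R ← M → J → U → G
  U is a chain here and U is conditioned on, so the path is blocked at U.
Path 3: R ← M → J → U ← N → G
  N is a fork here and N is conditioned on, so the path is blocked at N.
Path 4: R ← M → U → G
  U is a chain here and U is conditioned on, so the path is blocked at U.
Path 5: R ← M → U ← J → G
  M is a fork and M is not conditioned on; U is a collider and U is conditioned on, which opens it; J is a fork and J is not conditioned on — no node blocks this path, so it is active.
Path 6: R ← M → U ← N → G
  N is a fork here and N is conditioned on, so the path is blocked at N.
Because an active path exists, R and G are not d-separated.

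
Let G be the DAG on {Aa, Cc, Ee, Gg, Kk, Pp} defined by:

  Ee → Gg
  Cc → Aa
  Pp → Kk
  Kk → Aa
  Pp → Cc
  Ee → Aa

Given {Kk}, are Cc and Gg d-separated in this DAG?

Yes

2 paths connect Cc and Gg; each must be blocked for d-separation to hold:
Path 1: Cc → Aa ← Ee → Gg
  Aa is a collider here and neither Aa nor any of its descendants is conditioned on, so the collider stays closed — the path is blocked at Aa.
Path 2: Cc ← Pp → Kk → Aa ← Ee → Gg
  Kk is a chain here and Kk is conditioned on, so the path is blocked at Kk.
Since every path is blocked, d-separation holds.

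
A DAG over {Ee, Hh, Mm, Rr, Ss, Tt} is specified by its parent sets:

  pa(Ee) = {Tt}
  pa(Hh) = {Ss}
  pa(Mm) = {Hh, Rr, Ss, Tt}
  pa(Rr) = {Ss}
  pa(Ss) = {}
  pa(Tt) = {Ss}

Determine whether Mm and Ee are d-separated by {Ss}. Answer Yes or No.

No

Enumerating the 4 paths from Mm to Ee and testing each for blocking by {Ss}:
Path 1: Mm ← Tt → Ee
  Tt is a fork and Tt is not conditioned on — no node blocks this path, so it is active.
Path 2: Mm ← Hh ← Ss → Tt → Ee
  Ss is a fork here and Ss is conditioned on, so the path is blocked at Ss.
Path 3: Mm ← Rr ← Ss → Tt → Ee
  Ss is a fork here and Ss is conditioned on, so the path is blocked at Ss.
Path 4: Mm ← Ss → Tt → Ee
  Ss is a fork here and Ss is conditioned on, so the path is blocked at Ss.
Because an active path exists, Mm and Ee are not d-separated.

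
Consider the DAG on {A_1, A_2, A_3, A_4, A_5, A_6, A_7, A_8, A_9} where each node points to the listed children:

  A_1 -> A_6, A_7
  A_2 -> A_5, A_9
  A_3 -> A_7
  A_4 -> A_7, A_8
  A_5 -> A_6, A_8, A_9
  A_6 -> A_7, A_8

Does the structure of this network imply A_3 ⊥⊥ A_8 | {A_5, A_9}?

5 paths connect A_3 and A_8; each must be blocked for d-separation to hold:
  1. A_3 → A_7 ← A_6 → A_8 — A_7:collider[blocks]; A_6:fork[open] ⇒ blocked
  2. A_3 → A_7 ← A_6 ← A_5 → A_8 — A_7:collider[blocks]; A_6:chain[open]; A_5:fork[blocks] ⇒ blocked
  3. A_3 → A_7 ← A_4 → A_8 — A_7:collider[blocks]; A_4:fork[open] ⇒ blocked
  4. A_3 → A_7 ← A_1 → A_6 → A_8 — A_7:collider[blocks]; A_1:fork[open]; A_6:chain[open] ⇒ blocked
  5. A_3 → A_7 ← A_1 → A_6 ← A_5 → A_8 — A_7:collider[blocks]; A_1:fork[open]; A_6:collider[blocks]; A_5:fork[blocks] ⇒ blocked
Every path is blocked, so A_3 and A_8 are d-separated given {A_5, A_9}.

Yes — A_3 and A_8 are d-separated given {A_5, A_9}.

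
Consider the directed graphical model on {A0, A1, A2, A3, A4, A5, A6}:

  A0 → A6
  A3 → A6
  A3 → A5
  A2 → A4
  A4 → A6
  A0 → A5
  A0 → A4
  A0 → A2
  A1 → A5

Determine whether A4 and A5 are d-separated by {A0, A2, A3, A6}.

Yes

We examine all 6 paths between A4 and A5:
  1. A4 ← A2 ← A0 → A6 ← A3 → A5 — A2:chain[blocks]; A0:fork[blocks]; A6:collider[open]; A3:fork[blocks] ⇒ blocked
  2. A4 ← A2 ← A0 → A5 — A2:chain[blocks]; A0:fork[blocks] ⇒ blocked
  3. A4 → A6 ← A3 → A5 — A6:collider[open]; A3:fork[blocks] ⇒ blocked
  4. A4 → A6 ← A0 → A5 — A6:collider[open]; A0:fork[blocks] ⇒ blocked
  5. A4 ← A0 → A6 ← A3 → A5 — A0:fork[blocks]; A6:collider[open]; A3:fork[blocks] ⇒ blocked
  6. A4 ← A0 → A5 — A0:fork[blocks] ⇒ blocked
Since every path is blocked, d-separation holds.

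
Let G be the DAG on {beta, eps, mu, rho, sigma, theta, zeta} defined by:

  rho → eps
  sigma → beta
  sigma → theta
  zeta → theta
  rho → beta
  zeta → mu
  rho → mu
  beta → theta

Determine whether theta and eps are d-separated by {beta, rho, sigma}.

Enumerating the 3 paths from theta to eps and testing each for blocking by {beta, rho, sigma}:
Path 1: theta ← sigma → beta ← rho → eps
  sigma is a fork here and sigma is conditioned on, so the path is blocked at sigma.
Path 2: theta ← beta ← rho → eps
  beta is a chain here and beta is conditioned on, so the path is blocked at beta.
Path 3: theta ← zeta → mu ← rho → eps
  mu is a collider here and neither mu nor any of its descendants is conditioned on, so the collider stays closed — the path is blocked at mu.
Every path is blocked, so theta and eps are d-separated given {beta, rho, sigma}.

Yes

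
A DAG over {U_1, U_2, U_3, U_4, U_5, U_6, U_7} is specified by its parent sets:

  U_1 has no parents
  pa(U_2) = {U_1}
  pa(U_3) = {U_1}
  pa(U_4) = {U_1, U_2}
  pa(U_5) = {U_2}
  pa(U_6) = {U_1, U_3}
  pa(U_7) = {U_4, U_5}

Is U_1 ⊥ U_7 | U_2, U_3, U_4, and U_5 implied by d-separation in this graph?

Enumerating the 4 paths from U_1 to U_7 and testing each for blocking by {U_2, U_3, U_4, U_5}:
  1. U_1 → U_4 ← U_2 → U_5 → U_7 — U_4:collider[open]; U_2:fork[blocks]; U_5:chain[blocks] ⇒ blocked
  2. U_1 → U_4 → U_7 — U_4:chain[blocks] ⇒ blocked
  3. U_1 → U_2 → U_4 → U_7 — U_2:chain[blocks]; U_4:chain[blocks] ⇒ blocked
  4. U_1 → U_2 → U_5 → U_7 — U_2:chain[blocks]; U_5:chain[blocks] ⇒ blocked
Every path is blocked, so U_1 and U_7 are d-separated given {U_2, U_3, U_4, U_5}.

Yes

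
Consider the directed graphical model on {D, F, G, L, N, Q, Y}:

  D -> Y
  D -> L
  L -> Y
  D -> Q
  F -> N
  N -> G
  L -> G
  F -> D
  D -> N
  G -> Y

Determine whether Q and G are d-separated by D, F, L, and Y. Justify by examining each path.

Yes

There are 6 undirected paths between Q and G; checking each against the conditioning set {D, F, L, Y}:
Path 1: Q ← D → N → G
  D is a fork here and D is conditioned on, so the path is blocked at D.
Path 2: Q ← D ← F → N → G
  D is a chain here and D is conditioned on, so the path is blocked at D.
Path 3: Q ← D → L → G
  D is a fork here and D is conditioned on, so the path is blocked at D.
Path 4: Q ← D → L → Y ← G
  D is a fork here and D is conditioned on, so the path is blocked at D.
Path 5: Q ← D → Y ← G
  D is a fork here and D is conditioned on, so the path is blocked at D.
Path 6: Q ← D → Y ← L → G
  D is a fork here and D is conditioned on, so the path is blocked at D.
All paths are blocked; Q ⊥ G | {D, F, L, Y} holds.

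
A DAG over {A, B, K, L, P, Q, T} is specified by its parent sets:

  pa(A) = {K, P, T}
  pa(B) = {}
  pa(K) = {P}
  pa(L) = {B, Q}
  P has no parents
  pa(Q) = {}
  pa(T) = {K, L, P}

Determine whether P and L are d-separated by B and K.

Yes

We examine all 5 paths between P and L:
Path 1: P → K → A ← T ← L
  K is a chain here and K is conditioned on, so the path is blocked at K.
Path 2: P → K → T ← L
  K is a chain here and K is conditioned on, so the path is blocked at K.
Path 3: P → A ← K → T ← L
  A is a collider here and neither A nor any of its descendants is conditioned on, so the collider stays closed — the path is blocked at A.
Path 4: P → A ← T ← L
  A is a collider here and neither A nor any of its descendants is conditioned on, so the collider stays closed — the path is blocked at A.
Path 5: P → T ← L
  T is a collider here and neither T nor any of its descendants is conditioned on, so the collider stays closed — the path is blocked at T.
Since every path is blocked, d-separation holds.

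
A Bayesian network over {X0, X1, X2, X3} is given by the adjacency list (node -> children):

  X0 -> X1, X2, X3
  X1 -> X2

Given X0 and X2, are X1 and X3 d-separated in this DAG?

Yes

We examine all 2 paths between X1 and X3:
Path 1: X1 ← X0 → X3
  X0 is a fork here and X0 is conditioned on, so the path is blocked at X0.
Path 2: X1 → X2 ← X0 → X3
  X0 is a fork here and X0 is conditioned on, so the path is blocked at X0.
Every path is blocked, so X1 and X3 are d-separated given {X0, X2}.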